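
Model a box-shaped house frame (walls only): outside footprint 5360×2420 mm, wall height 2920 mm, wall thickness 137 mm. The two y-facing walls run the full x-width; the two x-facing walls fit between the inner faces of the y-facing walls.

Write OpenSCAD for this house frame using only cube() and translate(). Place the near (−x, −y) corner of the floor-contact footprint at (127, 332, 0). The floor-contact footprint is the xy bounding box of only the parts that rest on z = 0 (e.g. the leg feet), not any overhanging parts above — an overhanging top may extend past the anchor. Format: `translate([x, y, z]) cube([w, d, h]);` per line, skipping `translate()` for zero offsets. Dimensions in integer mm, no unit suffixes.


translate([127, 332, 0]) cube([5360, 137, 2920]);
translate([127, 2615, 0]) cube([5360, 137, 2920]);
translate([127, 469, 0]) cube([137, 2146, 2920]);
translate([5350, 469, 0]) cube([137, 2146, 2920]);


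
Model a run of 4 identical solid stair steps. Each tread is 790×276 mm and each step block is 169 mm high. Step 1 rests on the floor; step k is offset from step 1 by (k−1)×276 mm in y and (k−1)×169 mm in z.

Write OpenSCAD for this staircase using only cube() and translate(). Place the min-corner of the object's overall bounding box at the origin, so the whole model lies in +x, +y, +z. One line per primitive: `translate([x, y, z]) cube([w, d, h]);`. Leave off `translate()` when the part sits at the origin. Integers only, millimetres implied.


cube([790, 276, 169]);
translate([0, 276, 169]) cube([790, 276, 169]);
translate([0, 552, 338]) cube([790, 276, 169]);
translate([0, 828, 507]) cube([790, 276, 169]);


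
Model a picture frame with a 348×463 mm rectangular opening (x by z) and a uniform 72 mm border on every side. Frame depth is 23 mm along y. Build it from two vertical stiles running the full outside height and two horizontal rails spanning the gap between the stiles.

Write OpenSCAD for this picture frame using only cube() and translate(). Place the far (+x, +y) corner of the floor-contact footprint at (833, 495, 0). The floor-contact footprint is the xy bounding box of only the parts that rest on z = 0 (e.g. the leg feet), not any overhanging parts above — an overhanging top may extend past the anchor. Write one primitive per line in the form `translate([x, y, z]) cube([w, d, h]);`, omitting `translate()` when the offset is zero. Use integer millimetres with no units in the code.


translate([341, 472, 0]) cube([72, 23, 607]);
translate([761, 472, 0]) cube([72, 23, 607]);
translate([413, 472, 0]) cube([348, 23, 72]);
translate([413, 472, 535]) cube([348, 23, 72]);


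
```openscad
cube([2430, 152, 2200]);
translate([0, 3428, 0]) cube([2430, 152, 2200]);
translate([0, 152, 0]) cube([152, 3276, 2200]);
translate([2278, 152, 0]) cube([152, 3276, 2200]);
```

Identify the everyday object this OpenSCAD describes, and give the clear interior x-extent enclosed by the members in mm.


A house (or room) frame. The interior width is 2126 mm.

Four 2200 mm walls enclosing a rectangle with no floor or roof — a room or house frame. Outside width is 2430 mm and wall thickness is 152 mm, so the interior width is 2430 − 2 × 152 = 2126 mm.


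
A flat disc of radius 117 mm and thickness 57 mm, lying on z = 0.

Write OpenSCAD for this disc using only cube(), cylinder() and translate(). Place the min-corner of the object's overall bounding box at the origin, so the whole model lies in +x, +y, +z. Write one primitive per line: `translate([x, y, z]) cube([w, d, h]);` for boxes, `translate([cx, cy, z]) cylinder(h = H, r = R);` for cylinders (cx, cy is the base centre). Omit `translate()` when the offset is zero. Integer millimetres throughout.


translate([117, 117, 0]) cylinder(h = 57, r = 117);


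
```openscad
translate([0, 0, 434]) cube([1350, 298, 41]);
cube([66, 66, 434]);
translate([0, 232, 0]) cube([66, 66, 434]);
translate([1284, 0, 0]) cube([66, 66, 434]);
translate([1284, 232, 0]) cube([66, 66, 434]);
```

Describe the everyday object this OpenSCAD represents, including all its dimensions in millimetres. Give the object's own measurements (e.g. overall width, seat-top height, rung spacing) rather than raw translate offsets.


A bench: a 1350×298 mm seat slab, 41 mm thick, top at z = 475 mm, on four 66×66 mm square legs flush with the seat corners and standing on z = 0.


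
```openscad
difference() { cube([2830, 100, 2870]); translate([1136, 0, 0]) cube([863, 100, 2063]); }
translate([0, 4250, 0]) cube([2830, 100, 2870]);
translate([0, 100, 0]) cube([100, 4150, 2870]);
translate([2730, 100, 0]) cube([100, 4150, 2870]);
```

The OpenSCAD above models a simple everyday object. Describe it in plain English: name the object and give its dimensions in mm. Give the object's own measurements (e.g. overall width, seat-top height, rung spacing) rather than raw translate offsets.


A single room: four walls, each 2870 mm tall and 100 mm thick, enclosing an outside footprint 2830×4350 mm (x × y), no floor or roof. The front and back walls (−y and +y sides) run the full x-width; the side walls fit between their inner faces. A door opening 863 mm wide and 2063 mm tall is cut through the front wall from the floor up, its −x edge 1136 mm from the wall's −x end.


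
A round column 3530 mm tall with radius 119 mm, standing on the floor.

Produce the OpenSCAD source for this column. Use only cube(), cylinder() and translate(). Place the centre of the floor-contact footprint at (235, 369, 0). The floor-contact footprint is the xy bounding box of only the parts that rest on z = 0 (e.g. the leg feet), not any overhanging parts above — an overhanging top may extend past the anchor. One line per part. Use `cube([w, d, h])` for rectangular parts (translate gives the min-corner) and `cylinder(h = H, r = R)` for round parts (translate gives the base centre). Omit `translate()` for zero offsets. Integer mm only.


translate([235, 369, 0]) cylinder(h = 3530, r = 119);


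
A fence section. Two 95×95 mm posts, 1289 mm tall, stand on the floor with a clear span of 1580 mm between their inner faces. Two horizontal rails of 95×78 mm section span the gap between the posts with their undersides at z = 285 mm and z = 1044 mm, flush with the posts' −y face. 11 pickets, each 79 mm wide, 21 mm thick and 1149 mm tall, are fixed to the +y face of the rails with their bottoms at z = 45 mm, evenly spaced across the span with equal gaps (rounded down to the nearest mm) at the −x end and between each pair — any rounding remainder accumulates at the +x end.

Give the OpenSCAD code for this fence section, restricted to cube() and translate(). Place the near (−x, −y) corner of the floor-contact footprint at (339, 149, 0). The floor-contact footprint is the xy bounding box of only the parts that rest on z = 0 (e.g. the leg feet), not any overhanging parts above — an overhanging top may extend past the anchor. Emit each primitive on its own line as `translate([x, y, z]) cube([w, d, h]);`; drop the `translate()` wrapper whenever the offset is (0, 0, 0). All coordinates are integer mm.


translate([339, 149, 0]) cube([95, 95, 1289]);
translate([2014, 149, 0]) cube([95, 95, 1289]);
translate([434, 149, 285]) cube([1580, 95, 78]);
translate([434, 149, 1044]) cube([1580, 95, 78]);
translate([493, 244, 45]) cube([79, 21, 1149]);
translate([631, 244, 45]) cube([79, 21, 1149]);
translate([769, 244, 45]) cube([79, 21, 1149]);
translate([907, 244, 45]) cube([79, 21, 1149]);
translate([1045, 244, 45]) cube([79, 21, 1149]);
translate([1183, 244, 45]) cube([79, 21, 1149]);
translate([1321, 244, 45]) cube([79, 21, 1149]);
translate([1459, 244, 45]) cube([79, 21, 1149]);
translate([1597, 244, 45]) cube([79, 21, 1149]);
translate([1735, 244, 45]) cube([79, 21, 1149]);
translate([1873, 244, 45]) cube([79, 21, 1149]);


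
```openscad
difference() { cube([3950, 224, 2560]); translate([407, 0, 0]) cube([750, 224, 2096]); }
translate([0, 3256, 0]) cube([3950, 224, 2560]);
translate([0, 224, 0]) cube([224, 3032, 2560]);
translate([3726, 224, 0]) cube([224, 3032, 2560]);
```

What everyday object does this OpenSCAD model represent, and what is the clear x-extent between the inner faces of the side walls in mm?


A single room. The interior width is 3502 mm.

Four walls enclosing a rectangle with a door in the front wall — a room. Outside width 3950 minus two 224 mm walls gives 3502 mm.


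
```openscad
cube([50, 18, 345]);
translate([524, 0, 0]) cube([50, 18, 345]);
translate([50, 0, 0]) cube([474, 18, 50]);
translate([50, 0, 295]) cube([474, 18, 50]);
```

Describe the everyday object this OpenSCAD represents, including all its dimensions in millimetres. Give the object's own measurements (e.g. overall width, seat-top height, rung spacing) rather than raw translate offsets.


A rectangular picture frame lying in the x–z plane (depth along y). The opening is 474 mm wide (x) by 245 mm tall (z), surrounded by a border 50 mm wide on all four sides. The frame is 18 mm deep and is made of two full-height vertical stiles with two horizontal rails fitted between them.


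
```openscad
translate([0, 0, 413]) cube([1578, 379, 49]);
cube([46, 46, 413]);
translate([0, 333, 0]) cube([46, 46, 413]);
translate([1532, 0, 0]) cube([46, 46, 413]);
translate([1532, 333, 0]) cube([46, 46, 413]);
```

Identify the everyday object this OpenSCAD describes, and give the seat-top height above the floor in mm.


A bench. The seat-top height is 462 mm.

A long slab on four corner posts — a bench. The slab sits at z = 413 with thickness 49, so the top is 413 + 49 = 462 mm.


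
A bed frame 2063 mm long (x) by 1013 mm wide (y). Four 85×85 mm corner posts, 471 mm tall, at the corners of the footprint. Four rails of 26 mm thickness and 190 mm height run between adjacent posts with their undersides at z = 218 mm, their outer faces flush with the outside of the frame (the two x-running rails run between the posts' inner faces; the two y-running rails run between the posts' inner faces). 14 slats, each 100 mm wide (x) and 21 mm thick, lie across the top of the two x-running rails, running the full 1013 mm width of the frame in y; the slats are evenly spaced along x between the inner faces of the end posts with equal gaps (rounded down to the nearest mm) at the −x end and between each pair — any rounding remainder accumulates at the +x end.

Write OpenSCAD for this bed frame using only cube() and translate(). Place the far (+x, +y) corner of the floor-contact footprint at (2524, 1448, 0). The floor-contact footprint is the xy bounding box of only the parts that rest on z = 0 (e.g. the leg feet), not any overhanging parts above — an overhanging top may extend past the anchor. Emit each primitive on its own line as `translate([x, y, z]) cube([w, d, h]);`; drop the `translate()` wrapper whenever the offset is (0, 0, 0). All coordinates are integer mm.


// slat z = rail_z + rail_h = 218 + 190 = 408
// slat gap = ⌊(1893 − 14·100) / 15⌋ = 32
translate([461, 435, 0]) cube([85, 85, 471]);
translate([461, 1363, 0]) cube([85, 85, 471]);
translate([2439, 435, 0]) cube([85, 85, 471]);
translate([2439, 1363, 0]) cube([85, 85, 471]);
translate([546, 435, 218]) cube([1893, 26, 190]);
translate([546, 1422, 218]) cube([1893, 26, 190]);
translate([461, 520, 218]) cube([26, 843, 190]);
translate([2498, 520, 218]) cube([26, 843, 190]);
translate([578, 435, 408]) cube([100, 1013, 21]);
translate([710, 435, 408]) cube([100, 1013, 21]);
translate([842, 435, 408]) cube([100, 1013, 21]);
translate([974, 435, 408]) cube([100, 1013, 21]);
translate([1106, 435, 408]) cube([100, 1013, 21]);
translate([1238, 435, 408]) cube([100, 1013, 21]);
translate([1370, 435, 408]) cube([100, 1013, 21]);
translate([1502, 435, 408]) cube([100, 1013, 21]);
translate([1634, 435, 408]) cube([100, 1013, 21]);
translate([1766, 435, 408]) cube([100, 1013, 21]);
translate([1898, 435, 408]) cube([100, 1013, 21]);
translate([2030, 435, 408]) cube([100, 1013, 21]);
translate([2162, 435, 408]) cube([100, 1013, 21]);
translate([2294, 435, 408]) cube([100, 1013, 21]);


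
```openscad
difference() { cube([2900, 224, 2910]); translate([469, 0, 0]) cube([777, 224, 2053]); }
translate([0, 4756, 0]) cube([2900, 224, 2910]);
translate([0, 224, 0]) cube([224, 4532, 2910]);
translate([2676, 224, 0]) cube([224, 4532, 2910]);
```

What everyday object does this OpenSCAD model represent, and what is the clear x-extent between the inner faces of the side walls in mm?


A single room. The interior width is 2452 mm.

Four walls enclosing a rectangle with a door in the front wall — a room. Outside width 2900 minus two 224 mm walls gives 2452 mm.


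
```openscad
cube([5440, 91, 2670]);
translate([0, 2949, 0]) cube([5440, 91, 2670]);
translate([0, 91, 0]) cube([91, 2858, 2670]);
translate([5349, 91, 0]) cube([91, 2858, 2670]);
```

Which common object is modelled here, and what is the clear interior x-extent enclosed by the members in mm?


A house (or room) frame. The interior width is 5258 mm.

Four 2670 mm walls enclosing a rectangle with no floor or roof — a room or house frame. Outside width is 5440 mm and wall thickness is 91 mm, so the interior width is 5440 − 2 × 91 = 5258 mm.


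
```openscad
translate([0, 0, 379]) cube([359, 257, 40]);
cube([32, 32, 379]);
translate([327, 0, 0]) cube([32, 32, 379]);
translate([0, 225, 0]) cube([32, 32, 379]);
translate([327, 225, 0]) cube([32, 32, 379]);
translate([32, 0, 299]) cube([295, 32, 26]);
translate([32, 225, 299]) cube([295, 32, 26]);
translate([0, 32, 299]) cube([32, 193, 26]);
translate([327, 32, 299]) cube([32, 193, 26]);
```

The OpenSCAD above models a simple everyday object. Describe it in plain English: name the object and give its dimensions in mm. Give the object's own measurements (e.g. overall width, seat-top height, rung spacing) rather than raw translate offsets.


A simple wooden stool: a rectangular seat 359 mm (x) by 257 mm (y), 40 mm thick, top face at z = 419 mm, on four square legs, each 32×32 mm in cross-section. The legs rest on z = 0, each flush with a corner of the seat. Four stretchers, 32 mm wide and 26 mm tall, connect adjacent legs with their undersides at z = 299 mm, each running between the inner faces of the legs it joins and aligned with the legs' outer faces on the other axis.


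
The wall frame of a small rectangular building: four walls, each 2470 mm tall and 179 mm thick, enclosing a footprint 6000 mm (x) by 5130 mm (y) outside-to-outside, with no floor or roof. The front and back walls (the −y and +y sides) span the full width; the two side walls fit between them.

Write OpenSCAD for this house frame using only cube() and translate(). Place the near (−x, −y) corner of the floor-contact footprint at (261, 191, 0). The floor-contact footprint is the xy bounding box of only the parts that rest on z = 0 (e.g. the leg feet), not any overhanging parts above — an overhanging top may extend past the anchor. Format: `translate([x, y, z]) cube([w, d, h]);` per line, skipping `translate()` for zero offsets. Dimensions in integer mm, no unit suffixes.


translate([261, 191, 0]) cube([6000, 179, 2470]);
translate([261, 5142, 0]) cube([6000, 179, 2470]);
translate([261, 370, 0]) cube([179, 4772, 2470]);
translate([6082, 370, 0]) cube([179, 4772, 2470]);


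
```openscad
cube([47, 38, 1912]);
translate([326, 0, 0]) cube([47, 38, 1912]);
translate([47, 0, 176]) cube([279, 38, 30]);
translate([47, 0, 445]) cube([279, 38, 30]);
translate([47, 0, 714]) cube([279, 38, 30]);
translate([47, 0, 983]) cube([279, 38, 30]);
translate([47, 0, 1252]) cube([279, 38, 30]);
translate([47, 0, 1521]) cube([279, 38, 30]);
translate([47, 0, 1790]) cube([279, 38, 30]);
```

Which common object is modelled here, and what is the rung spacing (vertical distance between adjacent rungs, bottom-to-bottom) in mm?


A ladder. The rung spacing is 269 mm.

Two tall 47×38 posts with 7 short bars between them — a ladder. Adjacent rungs sit at z = 176 and z = 445, so the spacing is 445 − 176 = 269 mm.


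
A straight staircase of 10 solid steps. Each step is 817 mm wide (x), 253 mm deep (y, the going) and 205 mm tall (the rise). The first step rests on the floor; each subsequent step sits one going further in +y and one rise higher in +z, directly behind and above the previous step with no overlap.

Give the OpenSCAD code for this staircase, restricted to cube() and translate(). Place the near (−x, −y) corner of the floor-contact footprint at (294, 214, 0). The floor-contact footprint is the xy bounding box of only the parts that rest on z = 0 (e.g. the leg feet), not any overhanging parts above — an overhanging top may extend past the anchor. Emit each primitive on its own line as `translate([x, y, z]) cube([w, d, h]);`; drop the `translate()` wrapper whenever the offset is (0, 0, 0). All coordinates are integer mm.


translate([294, 214, 0]) cube([817, 253, 205]);
translate([294, 467, 205]) cube([817, 253, 205]);
translate([294, 720, 410]) cube([817, 253, 205]);
translate([294, 973, 615]) cube([817, 253, 205]);
translate([294, 1226, 820]) cube([817, 253, 205]);
translate([294, 1479, 1025]) cube([817, 253, 205]);
translate([294, 1732, 1230]) cube([817, 253, 205]);
translate([294, 1985, 1435]) cube([817, 253, 205]);
translate([294, 2238, 1640]) cube([817, 253, 205]);
translate([294, 2491, 1845]) cube([817, 253, 205]);


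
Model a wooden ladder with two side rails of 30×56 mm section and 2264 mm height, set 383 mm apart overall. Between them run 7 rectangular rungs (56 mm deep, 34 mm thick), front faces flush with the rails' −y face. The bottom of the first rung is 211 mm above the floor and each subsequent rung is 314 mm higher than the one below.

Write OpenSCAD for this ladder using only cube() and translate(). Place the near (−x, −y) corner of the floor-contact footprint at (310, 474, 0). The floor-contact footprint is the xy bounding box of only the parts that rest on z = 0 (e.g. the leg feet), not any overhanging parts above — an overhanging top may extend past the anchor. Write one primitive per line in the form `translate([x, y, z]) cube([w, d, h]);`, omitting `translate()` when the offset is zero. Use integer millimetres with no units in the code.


// rung span = 383 - 2*30 = 323
// rung[k] z = 211 + k*314
translate([310, 474, 0]) cube([30, 56, 2264]);
translate([663, 474, 0]) cube([30, 56, 2264]);
translate([340, 474, 211]) cube([323, 56, 34]);
translate([340, 474, 525]) cube([323, 56, 34]);
translate([340, 474, 839]) cube([323, 56, 34]);
translate([340, 474, 1153]) cube([323, 56, 34]);
translate([340, 474, 1467]) cube([323, 56, 34]);
translate([340, 474, 1781]) cube([323, 56, 34]);
translate([340, 474, 2095]) cube([323, 56, 34]);


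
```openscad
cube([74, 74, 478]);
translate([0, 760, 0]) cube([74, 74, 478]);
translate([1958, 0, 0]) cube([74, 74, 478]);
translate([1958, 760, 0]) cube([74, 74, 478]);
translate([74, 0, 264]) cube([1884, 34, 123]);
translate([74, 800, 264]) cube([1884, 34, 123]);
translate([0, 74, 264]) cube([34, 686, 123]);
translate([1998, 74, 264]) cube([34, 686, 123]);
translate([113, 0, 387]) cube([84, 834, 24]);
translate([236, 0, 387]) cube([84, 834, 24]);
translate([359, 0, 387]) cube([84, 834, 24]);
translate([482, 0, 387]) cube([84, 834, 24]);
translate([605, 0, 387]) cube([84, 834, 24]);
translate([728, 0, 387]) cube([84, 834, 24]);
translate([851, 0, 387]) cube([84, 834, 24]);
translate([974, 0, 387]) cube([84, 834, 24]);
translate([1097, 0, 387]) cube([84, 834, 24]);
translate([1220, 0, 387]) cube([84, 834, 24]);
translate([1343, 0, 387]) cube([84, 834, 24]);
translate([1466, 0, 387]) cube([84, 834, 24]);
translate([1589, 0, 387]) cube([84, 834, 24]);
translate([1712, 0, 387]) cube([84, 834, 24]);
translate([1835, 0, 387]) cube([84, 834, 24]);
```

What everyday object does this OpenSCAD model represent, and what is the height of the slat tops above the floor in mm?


A bed frame. The slat-top height is 411 mm.

Four posts, four rails, and a row of slats — a bed frame. Slats sit on the rails at z = 264 + 123 = 387; with slat thickness 24, the top is 411 mm.


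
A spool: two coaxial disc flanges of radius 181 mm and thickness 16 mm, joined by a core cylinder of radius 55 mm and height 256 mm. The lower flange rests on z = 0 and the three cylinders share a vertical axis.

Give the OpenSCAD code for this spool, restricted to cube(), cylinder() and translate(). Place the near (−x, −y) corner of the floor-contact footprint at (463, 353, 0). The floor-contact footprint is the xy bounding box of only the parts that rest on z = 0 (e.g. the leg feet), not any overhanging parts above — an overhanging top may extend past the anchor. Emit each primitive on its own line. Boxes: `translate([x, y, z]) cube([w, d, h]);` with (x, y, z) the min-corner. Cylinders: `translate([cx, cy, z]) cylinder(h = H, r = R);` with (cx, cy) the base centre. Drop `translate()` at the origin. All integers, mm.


translate([644, 534, 0]) cylinder(h = 16, r = 181);
translate([644, 534, 16]) cylinder(h = 256, r = 55);
translate([644, 534, 272]) cylinder(h = 16, r = 181);


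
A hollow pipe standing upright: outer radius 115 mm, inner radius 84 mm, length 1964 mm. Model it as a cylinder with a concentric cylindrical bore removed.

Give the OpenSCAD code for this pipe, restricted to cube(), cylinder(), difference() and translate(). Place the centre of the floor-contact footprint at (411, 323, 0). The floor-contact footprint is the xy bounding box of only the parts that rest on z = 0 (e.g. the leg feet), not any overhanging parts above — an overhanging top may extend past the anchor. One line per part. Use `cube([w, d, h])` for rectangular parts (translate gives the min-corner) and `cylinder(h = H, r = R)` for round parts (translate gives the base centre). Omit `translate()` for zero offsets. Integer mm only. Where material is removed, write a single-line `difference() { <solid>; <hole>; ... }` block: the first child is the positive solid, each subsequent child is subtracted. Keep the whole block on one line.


difference() { translate([411, 323, 0]) cylinder(h = 1964, r = 115); translate([411, 323, 0]) cylinder(h = 1964, r = 84); }


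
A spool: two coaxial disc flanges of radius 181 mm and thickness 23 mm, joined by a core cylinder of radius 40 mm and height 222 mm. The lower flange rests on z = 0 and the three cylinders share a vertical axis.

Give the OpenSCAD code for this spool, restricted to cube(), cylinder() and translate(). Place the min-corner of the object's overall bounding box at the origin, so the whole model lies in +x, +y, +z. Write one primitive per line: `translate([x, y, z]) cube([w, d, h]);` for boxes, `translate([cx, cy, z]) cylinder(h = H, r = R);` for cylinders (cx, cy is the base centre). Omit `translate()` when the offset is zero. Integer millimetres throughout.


translate([181, 181, 0]) cylinder(h = 23, r = 181);
translate([181, 181, 23]) cylinder(h = 222, r = 40);
translate([181, 181, 245]) cylinder(h = 23, r = 181);


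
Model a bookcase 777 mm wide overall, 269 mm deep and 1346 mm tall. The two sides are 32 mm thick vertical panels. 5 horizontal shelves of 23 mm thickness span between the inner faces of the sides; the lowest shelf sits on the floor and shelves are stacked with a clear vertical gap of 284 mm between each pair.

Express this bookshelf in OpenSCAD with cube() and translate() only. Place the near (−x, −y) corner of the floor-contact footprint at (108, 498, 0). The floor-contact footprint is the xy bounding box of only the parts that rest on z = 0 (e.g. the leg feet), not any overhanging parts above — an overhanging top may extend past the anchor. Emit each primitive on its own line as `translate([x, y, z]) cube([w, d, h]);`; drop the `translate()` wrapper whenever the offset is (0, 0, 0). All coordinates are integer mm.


translate([108, 498, 0]) cube([32, 269, 1346]);
translate([853, 498, 0]) cube([32, 269, 1346]);
translate([140, 498, 0]) cube([713, 269, 23]);
translate([140, 498, 307]) cube([713, 269, 23]);
translate([140, 498, 614]) cube([713, 269, 23]);
translate([140, 498, 921]) cube([713, 269, 23]);
translate([140, 498, 1228]) cube([713, 269, 23]);


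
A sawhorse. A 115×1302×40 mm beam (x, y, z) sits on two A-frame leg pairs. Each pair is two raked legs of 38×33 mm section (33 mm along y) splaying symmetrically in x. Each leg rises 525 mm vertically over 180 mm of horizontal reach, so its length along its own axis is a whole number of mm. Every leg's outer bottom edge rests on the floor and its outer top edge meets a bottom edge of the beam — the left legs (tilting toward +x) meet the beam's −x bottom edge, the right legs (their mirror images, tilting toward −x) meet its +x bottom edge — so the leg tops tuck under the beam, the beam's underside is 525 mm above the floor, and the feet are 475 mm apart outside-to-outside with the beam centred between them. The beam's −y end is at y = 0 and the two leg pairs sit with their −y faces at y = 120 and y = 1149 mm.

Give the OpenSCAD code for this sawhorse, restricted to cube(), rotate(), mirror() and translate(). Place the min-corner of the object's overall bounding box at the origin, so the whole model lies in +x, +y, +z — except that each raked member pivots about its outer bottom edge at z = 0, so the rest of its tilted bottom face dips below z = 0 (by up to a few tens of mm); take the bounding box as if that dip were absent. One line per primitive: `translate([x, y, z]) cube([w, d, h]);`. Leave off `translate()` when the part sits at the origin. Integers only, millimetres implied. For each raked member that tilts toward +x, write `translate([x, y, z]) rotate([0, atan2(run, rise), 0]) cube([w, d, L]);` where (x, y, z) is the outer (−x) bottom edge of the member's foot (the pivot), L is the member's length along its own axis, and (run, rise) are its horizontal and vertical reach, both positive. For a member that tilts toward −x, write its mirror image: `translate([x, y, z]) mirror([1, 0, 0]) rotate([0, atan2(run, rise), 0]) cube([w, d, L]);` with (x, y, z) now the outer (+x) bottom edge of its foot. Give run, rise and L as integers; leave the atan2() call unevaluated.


translate([180, 0, 525]) cube([115, 1302, 40]);
translate([0, 120, 0]) rotate([0, atan2(180, 525), 0]) cube([38, 33, 555]);
translate([475, 120, 0]) mirror([1, 0, 0]) rotate([0, atan2(180, 525), 0]) cube([38, 33, 555]);
translate([0, 1149, 0]) rotate([0, atan2(180, 525), 0]) cube([38, 33, 555]);
translate([475, 1149, 0]) mirror([1, 0, 0]) rotate([0, atan2(180, 525), 0]) cube([38, 33, 555]);


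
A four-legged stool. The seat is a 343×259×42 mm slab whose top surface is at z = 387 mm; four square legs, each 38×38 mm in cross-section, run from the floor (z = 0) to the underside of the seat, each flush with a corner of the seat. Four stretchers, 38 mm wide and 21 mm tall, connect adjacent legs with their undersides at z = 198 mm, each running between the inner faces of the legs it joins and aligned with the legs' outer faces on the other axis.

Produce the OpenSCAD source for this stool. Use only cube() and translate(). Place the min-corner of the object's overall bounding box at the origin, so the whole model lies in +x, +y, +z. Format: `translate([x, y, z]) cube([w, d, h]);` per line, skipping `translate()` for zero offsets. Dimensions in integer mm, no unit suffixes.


translate([0, 0, 345]) cube([343, 259, 42]);
cube([38, 38, 345]);
translate([305, 0, 0]) cube([38, 38, 345]);
translate([0, 221, 0]) cube([38, 38, 345]);
translate([305, 221, 0]) cube([38, 38, 345]);
translate([38, 0, 198]) cube([267, 38, 21]);
translate([38, 221, 198]) cube([267, 38, 21]);
translate([0, 38, 198]) cube([38, 183, 21]);
translate([305, 38, 198]) cube([38, 183, 21]);


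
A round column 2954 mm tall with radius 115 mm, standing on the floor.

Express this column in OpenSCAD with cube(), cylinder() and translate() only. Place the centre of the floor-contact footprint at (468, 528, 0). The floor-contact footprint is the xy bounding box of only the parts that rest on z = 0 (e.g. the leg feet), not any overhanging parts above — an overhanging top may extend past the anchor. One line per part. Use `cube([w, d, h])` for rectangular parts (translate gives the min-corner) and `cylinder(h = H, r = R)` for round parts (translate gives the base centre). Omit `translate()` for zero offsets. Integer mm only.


translate([468, 528, 0]) cylinder(h = 2954, r = 115);


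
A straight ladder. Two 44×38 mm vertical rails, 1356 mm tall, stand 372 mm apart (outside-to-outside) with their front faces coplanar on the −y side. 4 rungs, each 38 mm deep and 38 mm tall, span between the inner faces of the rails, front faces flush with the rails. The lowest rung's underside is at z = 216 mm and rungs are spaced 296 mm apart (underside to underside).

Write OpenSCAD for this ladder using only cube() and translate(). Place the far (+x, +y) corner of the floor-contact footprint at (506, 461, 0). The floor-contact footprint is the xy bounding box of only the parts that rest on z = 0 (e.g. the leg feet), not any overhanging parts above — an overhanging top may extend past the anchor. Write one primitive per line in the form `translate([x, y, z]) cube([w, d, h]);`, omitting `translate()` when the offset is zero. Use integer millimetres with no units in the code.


translate([134, 423, 0]) cube([44, 38, 1356]);
translate([462, 423, 0]) cube([44, 38, 1356]);
translate([178, 423, 216]) cube([284, 38, 38]);
translate([178, 423, 512]) cube([284, 38, 38]);
translate([178, 423, 808]) cube([284, 38, 38]);
translate([178, 423, 1104]) cube([284, 38, 38]);


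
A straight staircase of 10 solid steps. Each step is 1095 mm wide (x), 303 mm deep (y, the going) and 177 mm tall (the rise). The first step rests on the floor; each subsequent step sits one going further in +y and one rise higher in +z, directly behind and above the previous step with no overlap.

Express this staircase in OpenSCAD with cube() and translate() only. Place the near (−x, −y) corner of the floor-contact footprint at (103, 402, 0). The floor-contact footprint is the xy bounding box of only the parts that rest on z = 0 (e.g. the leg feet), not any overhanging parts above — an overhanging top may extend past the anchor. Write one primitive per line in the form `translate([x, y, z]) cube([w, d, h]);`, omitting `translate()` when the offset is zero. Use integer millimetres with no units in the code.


translate([103, 402, 0]) cube([1095, 303, 177]);
translate([103, 705, 177]) cube([1095, 303, 177]);
translate([103, 1008, 354]) cube([1095, 303, 177]);
translate([103, 1311, 531]) cube([1095, 303, 177]);
translate([103, 1614, 708]) cube([1095, 303, 177]);
translate([103, 1917, 885]) cube([1095, 303, 177]);
translate([103, 2220, 1062]) cube([1095, 303, 177]);
translate([103, 2523, 1239]) cube([1095, 303, 177]);
translate([103, 2826, 1416]) cube([1095, 303, 177]);
translate([103, 3129, 1593]) cube([1095, 303, 177]);


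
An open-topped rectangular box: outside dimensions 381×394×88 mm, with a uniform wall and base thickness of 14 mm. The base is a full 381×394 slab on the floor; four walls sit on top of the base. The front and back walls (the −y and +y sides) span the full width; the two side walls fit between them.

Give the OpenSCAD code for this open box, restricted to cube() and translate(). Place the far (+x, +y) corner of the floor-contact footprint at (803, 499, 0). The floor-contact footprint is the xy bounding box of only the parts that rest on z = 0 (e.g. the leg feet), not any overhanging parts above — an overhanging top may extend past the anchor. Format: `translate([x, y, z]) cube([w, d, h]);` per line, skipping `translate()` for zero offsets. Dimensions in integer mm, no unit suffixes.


translate([422, 105, 0]) cube([381, 394, 14]);
translate([422, 105, 14]) cube([381, 14, 74]);
translate([422, 485, 14]) cube([381, 14, 74]);
translate([422, 119, 14]) cube([14, 366, 74]);
translate([789, 119, 14]) cube([14, 366, 74]);


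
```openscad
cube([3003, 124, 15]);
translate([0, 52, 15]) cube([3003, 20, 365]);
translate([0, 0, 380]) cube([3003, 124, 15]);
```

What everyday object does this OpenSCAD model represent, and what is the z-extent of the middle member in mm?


An I-beam. The web height is 365 mm.

Two wide flanges with a thin centred web — an I-beam. Overall 395 mm minus two 15 mm flanges gives a web of 395 − 2·15 = 365 mm.


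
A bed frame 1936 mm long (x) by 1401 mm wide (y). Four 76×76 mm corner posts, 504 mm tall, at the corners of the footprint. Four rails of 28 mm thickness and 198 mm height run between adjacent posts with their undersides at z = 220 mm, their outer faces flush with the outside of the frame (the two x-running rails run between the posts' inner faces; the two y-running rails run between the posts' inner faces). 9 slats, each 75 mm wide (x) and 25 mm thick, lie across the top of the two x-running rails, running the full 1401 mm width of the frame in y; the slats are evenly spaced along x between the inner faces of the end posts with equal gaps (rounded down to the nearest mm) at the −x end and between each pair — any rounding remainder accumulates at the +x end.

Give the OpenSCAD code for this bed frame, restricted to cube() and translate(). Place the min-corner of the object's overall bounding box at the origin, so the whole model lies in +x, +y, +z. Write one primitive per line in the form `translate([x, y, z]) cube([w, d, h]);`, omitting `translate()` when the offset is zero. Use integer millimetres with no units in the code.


cube([76, 76, 504]);
translate([0, 1325, 0]) cube([76, 76, 504]);
translate([1860, 0, 0]) cube([76, 76, 504]);
translate([1860, 1325, 0]) cube([76, 76, 504]);
translate([76, 0, 220]) cube([1784, 28, 198]);
translate([76, 1373, 220]) cube([1784, 28, 198]);
translate([0, 76, 220]) cube([28, 1249, 198]);
translate([1908, 76, 220]) cube([28, 1249, 198]);
translate([186, 0, 418]) cube([75, 1401, 25]);
translate([371, 0, 418]) cube([75, 1401, 25]);
translate([556, 0, 418]) cube([75, 1401, 25]);
translate([741, 0, 418]) cube([75, 1401, 25]);
translate([926, 0, 418]) cube([75, 1401, 25]);
translate([1111, 0, 418]) cube([75, 1401, 25]);
translate([1296, 0, 418]) cube([75, 1401, 25]);
translate([1481, 0, 418]) cube([75, 1401, 25]);
translate([1666, 0, 418]) cube([75, 1401, 25]);


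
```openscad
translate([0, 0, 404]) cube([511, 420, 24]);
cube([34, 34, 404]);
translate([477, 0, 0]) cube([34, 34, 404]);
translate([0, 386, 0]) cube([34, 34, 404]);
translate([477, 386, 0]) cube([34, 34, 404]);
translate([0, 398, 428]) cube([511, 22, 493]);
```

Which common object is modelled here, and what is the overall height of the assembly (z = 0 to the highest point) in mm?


A chair. The overall height is 921 mm.

A slab on four corner posts with a tall panel at the back — a chair. The seat slab sits at z = 404 with thickness 24, and the 493 mm backrest starts at the seat top, so the overall height is 404 + 24 + 493 = 921 mm.


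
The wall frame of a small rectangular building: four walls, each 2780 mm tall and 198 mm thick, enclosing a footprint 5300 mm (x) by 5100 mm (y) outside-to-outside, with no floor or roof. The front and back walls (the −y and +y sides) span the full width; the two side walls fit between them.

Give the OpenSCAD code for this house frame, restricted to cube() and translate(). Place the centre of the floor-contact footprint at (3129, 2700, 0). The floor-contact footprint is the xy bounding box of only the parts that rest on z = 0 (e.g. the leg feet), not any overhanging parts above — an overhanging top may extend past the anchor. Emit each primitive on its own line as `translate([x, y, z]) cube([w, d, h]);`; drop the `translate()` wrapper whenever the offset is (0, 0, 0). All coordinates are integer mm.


translate([479, 150, 0]) cube([5300, 198, 2780]);
translate([479, 5052, 0]) cube([5300, 198, 2780]);
translate([479, 348, 0]) cube([198, 4704, 2780]);
translate([5581, 348, 0]) cube([198, 4704, 2780]);


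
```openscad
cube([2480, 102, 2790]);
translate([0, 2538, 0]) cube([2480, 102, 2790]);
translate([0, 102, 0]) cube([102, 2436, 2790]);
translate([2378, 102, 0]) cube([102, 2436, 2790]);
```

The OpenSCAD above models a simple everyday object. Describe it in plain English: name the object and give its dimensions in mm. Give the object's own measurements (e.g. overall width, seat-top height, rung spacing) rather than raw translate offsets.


The wall frame of a small rectangular building: four walls, each 2790 mm tall and 102 mm thick, enclosing a footprint 2480 mm (x) by 2640 mm (y) outside-to-outside, with no floor or roof. The front and back walls (the −y and +y sides) span the full width; the two side walls fit between them.


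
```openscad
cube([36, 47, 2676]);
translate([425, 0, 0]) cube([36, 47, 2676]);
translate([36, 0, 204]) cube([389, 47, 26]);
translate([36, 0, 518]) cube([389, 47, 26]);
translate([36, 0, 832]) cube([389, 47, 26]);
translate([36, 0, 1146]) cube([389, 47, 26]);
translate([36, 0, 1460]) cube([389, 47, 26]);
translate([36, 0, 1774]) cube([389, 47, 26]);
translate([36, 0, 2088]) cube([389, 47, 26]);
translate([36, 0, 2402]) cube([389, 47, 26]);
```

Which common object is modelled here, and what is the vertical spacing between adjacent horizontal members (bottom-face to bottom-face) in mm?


A ladder. The rung spacing is 314 mm.

Two tall 36×47 posts with 8 short bars between them — a ladder. Adjacent rungs sit at z = 204 and z = 518, so the spacing is 518 − 204 = 314 mm.


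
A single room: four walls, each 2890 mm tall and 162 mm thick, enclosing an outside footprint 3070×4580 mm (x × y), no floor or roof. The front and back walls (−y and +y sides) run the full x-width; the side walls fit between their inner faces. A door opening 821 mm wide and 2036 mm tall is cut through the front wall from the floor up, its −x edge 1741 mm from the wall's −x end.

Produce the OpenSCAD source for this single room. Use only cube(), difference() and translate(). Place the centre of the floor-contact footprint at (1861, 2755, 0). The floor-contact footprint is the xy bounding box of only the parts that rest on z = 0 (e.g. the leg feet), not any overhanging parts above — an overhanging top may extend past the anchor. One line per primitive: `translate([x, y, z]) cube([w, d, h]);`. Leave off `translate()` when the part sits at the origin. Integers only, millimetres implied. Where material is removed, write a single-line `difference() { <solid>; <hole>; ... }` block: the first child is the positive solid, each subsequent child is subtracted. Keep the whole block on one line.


difference() { translate([326, 465, 0]) cube([3070, 162, 2890]); translate([2067, 465, 0]) cube([821, 162, 2036]); }
translate([326, 4883, 0]) cube([3070, 162, 2890]);
translate([326, 627, 0]) cube([162, 4256, 2890]);
translate([3234, 627, 0]) cube([162, 4256, 2890]);


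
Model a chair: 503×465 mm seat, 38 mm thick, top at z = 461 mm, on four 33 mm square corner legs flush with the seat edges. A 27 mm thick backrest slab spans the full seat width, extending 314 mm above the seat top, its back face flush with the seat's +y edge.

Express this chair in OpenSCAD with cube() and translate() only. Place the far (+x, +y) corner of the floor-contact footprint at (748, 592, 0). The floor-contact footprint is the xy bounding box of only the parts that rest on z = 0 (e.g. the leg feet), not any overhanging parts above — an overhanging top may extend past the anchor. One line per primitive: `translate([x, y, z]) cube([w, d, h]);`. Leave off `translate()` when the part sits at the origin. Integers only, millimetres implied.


translate([245, 127, 423]) cube([503, 465, 38]);
translate([245, 127, 0]) cube([33, 33, 423]);
translate([715, 127, 0]) cube([33, 33, 423]);
translate([245, 559, 0]) cube([33, 33, 423]);
translate([715, 559, 0]) cube([33, 33, 423]);
translate([245, 565, 461]) cube([503, 27, 314]);


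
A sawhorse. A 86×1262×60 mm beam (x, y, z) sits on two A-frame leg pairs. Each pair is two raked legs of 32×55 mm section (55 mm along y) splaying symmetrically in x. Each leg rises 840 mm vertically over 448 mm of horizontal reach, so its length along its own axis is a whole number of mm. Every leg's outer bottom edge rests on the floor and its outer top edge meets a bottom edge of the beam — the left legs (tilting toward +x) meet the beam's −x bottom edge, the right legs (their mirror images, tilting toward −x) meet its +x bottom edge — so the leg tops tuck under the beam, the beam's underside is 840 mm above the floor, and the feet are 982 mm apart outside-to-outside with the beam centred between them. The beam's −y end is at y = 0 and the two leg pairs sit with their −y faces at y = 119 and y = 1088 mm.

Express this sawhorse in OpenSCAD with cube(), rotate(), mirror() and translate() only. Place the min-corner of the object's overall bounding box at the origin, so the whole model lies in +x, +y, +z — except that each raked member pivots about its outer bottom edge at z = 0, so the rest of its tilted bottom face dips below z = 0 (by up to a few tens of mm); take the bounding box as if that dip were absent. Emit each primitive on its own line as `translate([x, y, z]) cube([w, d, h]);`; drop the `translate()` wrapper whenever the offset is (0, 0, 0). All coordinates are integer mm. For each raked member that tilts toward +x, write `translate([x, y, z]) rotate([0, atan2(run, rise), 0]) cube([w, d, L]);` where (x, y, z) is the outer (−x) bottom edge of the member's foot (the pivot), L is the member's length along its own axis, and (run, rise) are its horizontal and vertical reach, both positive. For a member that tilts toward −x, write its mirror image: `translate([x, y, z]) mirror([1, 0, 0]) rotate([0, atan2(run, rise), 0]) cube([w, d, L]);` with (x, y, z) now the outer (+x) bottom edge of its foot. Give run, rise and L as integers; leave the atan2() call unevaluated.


translate([448, 0, 840]) cube([86, 1262, 60]);
translate([0, 119, 0]) rotate([0, atan2(448, 840), 0]) cube([32, 55, 952]);
translate([982, 119, 0]) mirror([1, 0, 0]) rotate([0, atan2(448, 840), 0]) cube([32, 55, 952]);
translate([0, 1088, 0]) rotate([0, atan2(448, 840), 0]) cube([32, 55, 952]);
translate([982, 1088, 0]) mirror([1, 0, 0]) rotate([0, atan2(448, 840), 0]) cube([32, 55, 952]);
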